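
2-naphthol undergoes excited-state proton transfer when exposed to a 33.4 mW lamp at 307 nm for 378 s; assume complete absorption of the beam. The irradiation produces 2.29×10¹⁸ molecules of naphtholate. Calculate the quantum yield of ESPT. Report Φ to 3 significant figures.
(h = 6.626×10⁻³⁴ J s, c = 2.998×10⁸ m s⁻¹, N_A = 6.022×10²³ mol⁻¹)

Product: 2.29×10¹⁸ / 6.022×10²³ = 3.803×10⁻⁶ mol.
Photon energy at 307 nm: hc/λ = (6.626×10⁻³⁴)(2.998×10⁸)/(307×10⁻⁹) = 6.471×10⁻¹⁹ J.
Energy delivered: (33.4 mW)(378 s) = 12.63 J.
Photons incident: 12.63 / 6.471×10⁻¹⁹ = 1.952×10¹⁹, i.e. 1.952×10¹⁹/6.022×10²³ = 3.241×10⁻⁵ mol.
Φ = 3.803×10⁻⁶ mol / 3.241×10⁻⁵ mol photons = 0.117.

Φ = 0.117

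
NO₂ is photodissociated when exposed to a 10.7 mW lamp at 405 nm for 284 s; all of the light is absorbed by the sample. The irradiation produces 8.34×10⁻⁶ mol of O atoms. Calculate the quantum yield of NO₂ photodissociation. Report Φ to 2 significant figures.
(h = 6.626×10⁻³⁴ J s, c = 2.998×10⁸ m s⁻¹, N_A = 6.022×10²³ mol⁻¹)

Φ = 0.81

Photon energy at 405 nm: hc/λ = (6.626×10⁻³⁴)(2.998×10⁸)/(405×10⁻⁹) = 4.905×10⁻¹⁹ J.
Energy delivered: (10.7 mW)(284 s) = 3.039 J.
Photons incident: 3.039 / 4.905×10⁻¹⁹ = 6.196×10¹⁸, i.e. 6.196×10¹⁸/6.022×10²³ = 1.029×10⁻⁵ mol.
Φ = 8.34×10⁻⁶ mol / 1.029×10⁻⁵ mol photons = 0.81.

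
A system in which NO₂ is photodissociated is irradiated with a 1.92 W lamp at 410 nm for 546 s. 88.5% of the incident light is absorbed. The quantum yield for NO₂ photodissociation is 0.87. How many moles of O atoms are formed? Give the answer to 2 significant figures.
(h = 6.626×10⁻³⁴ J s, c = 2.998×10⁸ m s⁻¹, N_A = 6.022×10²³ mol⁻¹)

Photon energy at 410 nm: hc/λ = (6.626×10⁻³⁴)(2.998×10⁸)/(410×10⁻⁹) = 4.845×10⁻¹⁹ J.
Energy delivered: (1.92 W)(546 s) = 1048 J.
Photons incident: 1048 / 4.845×10⁻¹⁹ = 2.163×10²¹, i.e. 2.163×10²¹/6.022×10²³ = 0.003592 mol.
Photons absorbed: 0.885 × 0.003592 = 0.003179 mol.
Product: Φ × n_abs = 0.87 × 0.003179 = 0.002766 mol.

0.0028 mol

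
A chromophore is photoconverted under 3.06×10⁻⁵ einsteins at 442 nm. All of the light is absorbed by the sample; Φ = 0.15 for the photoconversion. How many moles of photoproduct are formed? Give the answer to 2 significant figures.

Product: Φ × n_abs = 0.15 × 3.06×10⁻⁵ = 4.590×10⁻⁶ mol.

4.6×10⁻⁶ mol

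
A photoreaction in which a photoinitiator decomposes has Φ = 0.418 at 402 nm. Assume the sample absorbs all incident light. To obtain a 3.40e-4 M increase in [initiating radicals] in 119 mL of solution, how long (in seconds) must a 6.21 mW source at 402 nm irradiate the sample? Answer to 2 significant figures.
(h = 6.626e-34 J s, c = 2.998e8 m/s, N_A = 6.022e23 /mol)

Product: (3.40e-4 M)(0.119 L) = 4.046e-5 mol.
Photons that must be absorbed: 4.046e-5 / 0.418 = 9.679e-5 mol.
Photon energy: hc/λ = 4.941e-19 J; per mole, 2.975e5 J mol⁻¹.
Energy required: 9.679e-5 × 2.975e5 = 28.80 J.
Time: 28.80 J / 0.00621 W = 4600 s.

t ≈ 4600 s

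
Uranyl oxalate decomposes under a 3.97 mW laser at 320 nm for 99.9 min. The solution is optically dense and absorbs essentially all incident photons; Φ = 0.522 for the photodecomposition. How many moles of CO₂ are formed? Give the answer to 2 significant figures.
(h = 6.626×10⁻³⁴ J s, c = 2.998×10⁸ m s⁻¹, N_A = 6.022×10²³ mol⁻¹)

3.3×10⁻⁵ mol

Photon energy at 320 nm: hc/λ = (6.626×10⁻³⁴)(2.998×10⁸)/(320×10⁻⁹) = 6.208×10⁻¹⁹ J.
Energy delivered: (3.97 mW)(5994 s) = 23.80 J.
Photons incident: 23.80 / 6.208×10⁻¹⁹ = 3.834×10¹⁹, i.e. 3.834×10¹⁹/6.022×10²³ = 6.367×10⁻⁵ mol.
Product: Φ × n_abs = 0.522 × 6.367×10⁻⁵ = 3.324×10⁻⁵ mol.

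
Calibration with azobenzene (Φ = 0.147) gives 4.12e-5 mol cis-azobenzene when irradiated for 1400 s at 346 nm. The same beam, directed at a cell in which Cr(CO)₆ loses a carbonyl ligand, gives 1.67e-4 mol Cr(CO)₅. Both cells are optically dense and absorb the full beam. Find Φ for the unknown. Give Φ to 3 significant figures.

Photons absorbed by the actinometer: 4.12e-5 / 0.147 = 2.803e-4 mol.
Φ(unknown) = 1.67e-4 / 2.803e-4 = 0.596.

Φ = 0.596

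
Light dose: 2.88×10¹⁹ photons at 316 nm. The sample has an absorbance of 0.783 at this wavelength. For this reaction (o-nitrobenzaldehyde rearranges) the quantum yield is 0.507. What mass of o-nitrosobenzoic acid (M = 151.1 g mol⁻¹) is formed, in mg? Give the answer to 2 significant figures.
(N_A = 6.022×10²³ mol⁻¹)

3.1 mg

Moles of photons: 2.88×10¹⁹ / 6.022×10²³ = 4.782×10⁻⁵ mol.
Fraction absorbed: 1 − 10^(−0.783) = 0.8352.
Photons absorbed: 0.8352 × 4.782×10⁻⁵ = 3.994×10⁻⁵ mol.
Product: Φ × n_abs = 0.507 × 3.994×10⁻⁵ = 2.025×10⁻⁵ mol.
Mass: 2.025×10⁻⁵ × 151.1 = 0.003060 g = 3.1 mg.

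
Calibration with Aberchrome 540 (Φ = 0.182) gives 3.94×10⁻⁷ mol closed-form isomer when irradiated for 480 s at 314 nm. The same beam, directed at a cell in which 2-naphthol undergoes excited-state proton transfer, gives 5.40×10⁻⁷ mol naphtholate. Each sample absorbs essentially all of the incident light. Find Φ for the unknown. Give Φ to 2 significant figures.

Φ = 0.25

Photons absorbed by the actinometer: 3.94×10⁻⁷ / 0.182 = 2.165×10⁻⁶ mol.
Φ(unknown) = 5.40×10⁻⁷ / 2.165×10⁻⁶ = 0.25.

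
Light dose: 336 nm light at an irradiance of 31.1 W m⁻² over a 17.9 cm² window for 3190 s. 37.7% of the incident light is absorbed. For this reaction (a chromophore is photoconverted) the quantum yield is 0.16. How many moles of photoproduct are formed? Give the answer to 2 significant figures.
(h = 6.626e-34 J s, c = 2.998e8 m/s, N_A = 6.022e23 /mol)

3.0e-5 mol

Photon energy at 336 nm: hc/λ = (6.626e-34)(2.998e8)/(336e-9) = 5.912e-19 J.
Energy delivered: (31.1 W m⁻²)(17.9e-4 m²)(3190 s) = 177.6 J.
Photons incident: 177.6 / 5.912e-19 = 3.004e20, i.e. 3.004e20/6.022e23 = 4.988e-4 mol.
Photons absorbed: 0.377 × 4.988e-4 = 1.880e-4 mol.
Product: Φ × n_abs = 0.16 × 1.880e-4 = 3.008e-5 mol.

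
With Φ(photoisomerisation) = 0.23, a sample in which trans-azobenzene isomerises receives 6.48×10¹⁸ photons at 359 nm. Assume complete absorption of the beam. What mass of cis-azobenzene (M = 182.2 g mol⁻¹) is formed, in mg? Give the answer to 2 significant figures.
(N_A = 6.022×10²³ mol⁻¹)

Moles of photons: 6.48×10¹⁸ / 6.022×10²³ = 1.076×10⁻⁵ mol.
Product: Φ × n_abs = 0.23 × 1.076×10⁻⁵ = 2.475×10⁻⁶ mol.
Mass: 2.475×10⁻⁶ × 182.2 = 4.509×10⁻⁴ g = 0.45 mg.

0.45 mg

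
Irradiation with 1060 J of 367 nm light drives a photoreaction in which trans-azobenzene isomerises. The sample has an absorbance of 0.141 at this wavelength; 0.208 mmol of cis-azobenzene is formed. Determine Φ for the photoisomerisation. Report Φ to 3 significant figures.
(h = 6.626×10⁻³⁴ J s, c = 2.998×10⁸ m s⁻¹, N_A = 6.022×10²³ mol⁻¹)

Φ = 0.231

Product: 0.208 mmol = 2.08×10⁻⁴ mol.
Photon energy at 367 nm: hc/λ = (6.626×10⁻³⁴)(2.998×10⁸)/(367×10⁻⁹) = 5.413×10⁻¹⁹ J.
Photons incident: 1060 / 5.413×10⁻¹⁹ = 1.958×10²¹, i.e. 1.958×10²¹/6.022×10²³ = 0.003251 mol.
Fraction absorbed: 1 − 10^(−0.141) = 0.2772.
Photons absorbed: 0.2772 × 0.003251 = 9.012×10⁻⁴ mol.
Φ = 2.08×10⁻⁴ mol / 9.012×10⁻⁴ mol photons = 0.231.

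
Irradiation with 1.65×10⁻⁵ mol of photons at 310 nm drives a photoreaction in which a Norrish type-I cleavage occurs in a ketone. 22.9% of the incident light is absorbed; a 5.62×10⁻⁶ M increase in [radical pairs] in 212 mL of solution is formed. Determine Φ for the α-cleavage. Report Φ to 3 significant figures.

Product: (5.62×10⁻⁶ M)(0.212 L) = 1.191×10⁻⁶ mol.
Photons absorbed: 0.229 × 1.65×10⁻⁵ = 3.779×10⁻⁶ mol.
Φ = 1.191×10⁻⁶ mol / 3.779×10⁻⁶ mol photons = 0.315.

Φ = 0.315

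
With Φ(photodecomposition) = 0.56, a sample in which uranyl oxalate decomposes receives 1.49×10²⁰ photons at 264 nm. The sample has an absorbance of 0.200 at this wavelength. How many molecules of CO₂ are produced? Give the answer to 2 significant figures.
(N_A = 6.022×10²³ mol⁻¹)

3.1×10¹⁹ molecules

Moles of photons: 1.49×10²⁰ / 6.022×10²³ = 2.474×10⁻⁴ mol.
Fraction absorbed: 1 − 10^(−0.200) = 0.3690.
Photons absorbed: 0.3690 × 2.474×10⁻⁴ = 9.129×10⁻⁵ mol.
Product: Φ × n_abs = 0.56 × 9.129×10⁻⁵ = 5.112×10⁻⁵ mol.
As a count: 5.112×10⁻⁵ × 6.022×10²³ = 3.1×10¹⁹.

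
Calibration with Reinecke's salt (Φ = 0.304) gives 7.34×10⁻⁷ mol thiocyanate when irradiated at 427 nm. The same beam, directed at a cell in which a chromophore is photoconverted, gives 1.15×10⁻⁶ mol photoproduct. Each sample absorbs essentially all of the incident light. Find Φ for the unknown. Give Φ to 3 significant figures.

Φ = 0.476

Photons absorbed by the actinometer: 7.34×10⁻⁷ / 0.304 = 2.414×10⁻⁶ mol.
Φ(unknown) = 1.15×10⁻⁶ / 2.414×10⁻⁶ = 0.476.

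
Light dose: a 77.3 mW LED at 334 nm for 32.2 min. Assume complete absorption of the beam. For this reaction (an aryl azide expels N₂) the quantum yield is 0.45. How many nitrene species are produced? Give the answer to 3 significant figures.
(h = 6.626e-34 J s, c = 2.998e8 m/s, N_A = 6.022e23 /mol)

1.13e20 species

Photon energy at 334 nm: hc/λ = (6.626e-34)(2.998e8)/(334e-9) = 5.948e-19 J.
Energy delivered: (77.3 mW)(1932 s) = 149.3 J.
Photons incident: 149.3 / 5.948e-19 = 2.510e20, i.e. 2.510e20/6.022e23 = 4.168e-4 mol.
Product: Φ × n_abs = 0.45 × 4.168e-4 = 1.876e-4 mol.
As a count: 1.876e-4 × 6.022e23 = 1.13e20.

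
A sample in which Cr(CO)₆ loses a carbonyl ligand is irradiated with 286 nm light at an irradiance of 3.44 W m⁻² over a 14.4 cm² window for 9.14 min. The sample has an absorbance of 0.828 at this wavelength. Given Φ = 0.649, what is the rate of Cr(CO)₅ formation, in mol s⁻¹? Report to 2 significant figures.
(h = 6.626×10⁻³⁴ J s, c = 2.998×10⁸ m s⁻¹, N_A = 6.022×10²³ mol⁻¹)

6.5×10⁻⁹ mol s⁻¹

Photon energy at 286 nm: hc/λ = (6.626×10⁻³⁴)(2.998×10⁸)/(286×10⁻⁹) = 6.946×10⁻¹⁹ J.
Energy delivered: (3.44 W m⁻²)(14.4×10⁻⁴ m²)(548.4 s) = 2.717 J.
Photons incident: 2.717 / 6.946×10⁻¹⁹ = 3.912×10¹⁸, i.e. 3.912×10¹⁸/6.022×10²³ = 6.496×10⁻⁶ mol.
Fraction absorbed: 1 − 10^(−0.828) = 0.8514.
Photons absorbed: 0.8514 × 6.496×10⁻⁶ = 5.531×10⁻⁶ mol.
Product formed: 0.649 × 5.531×10⁻⁶ = 3.590×10⁻⁶ mol.
Rate: 3.590×10⁻⁶ / 548.4 s = 6.5×10⁻⁹ mol s⁻¹.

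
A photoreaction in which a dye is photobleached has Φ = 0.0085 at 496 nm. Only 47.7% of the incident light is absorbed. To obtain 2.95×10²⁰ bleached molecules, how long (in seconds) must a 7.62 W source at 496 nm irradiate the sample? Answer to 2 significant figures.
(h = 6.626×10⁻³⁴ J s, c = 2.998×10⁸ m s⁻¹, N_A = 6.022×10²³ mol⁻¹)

t ≈ 3800 s

Product: 2.95×10²⁰ / 6.022×10²³ = 4.899×10⁻⁴ mol.
Photons that must be absorbed: 4.899×10⁻⁴ / 0.0085 = 0.05764 mol.
Incident photons needed: 0.05764 / 0.477 = 0.1208 mol.
Photon energy: hc/λ = 4.005×10⁻¹⁹ J; per mole, 2.412×10⁵ J mol⁻¹.
Energy required: 0.1208 × 2.412×10⁵ = 2.914×10⁴ J.
Time: 2.914×10⁴ J / 7.62 W = 3800 s.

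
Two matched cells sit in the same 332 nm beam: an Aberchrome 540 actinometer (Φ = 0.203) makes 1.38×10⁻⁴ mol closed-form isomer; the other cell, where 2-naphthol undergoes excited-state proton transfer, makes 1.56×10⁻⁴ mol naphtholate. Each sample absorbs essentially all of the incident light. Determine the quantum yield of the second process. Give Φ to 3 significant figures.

Φ = 0.229

Photons absorbed by the actinometer: 1.38×10⁻⁴ / 0.203 = 6.798×10⁻⁴ mol.
Φ(unknown) = 1.56×10⁻⁴ / 6.798×10⁻⁴ = 0.229.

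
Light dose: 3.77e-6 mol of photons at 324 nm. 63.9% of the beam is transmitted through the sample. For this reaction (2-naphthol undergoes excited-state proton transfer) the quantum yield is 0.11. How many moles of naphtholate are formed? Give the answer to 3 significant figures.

1.50e-7 mol

Fraction absorbed: 1 − 63.9/100 = 0.3610.
Photons absorbed: 0.3610 × 3.77e-6 = 1.361e-6 mol.
Product: Φ × n_abs = 0.11 × 1.361e-6 = 1.497e-7 mol.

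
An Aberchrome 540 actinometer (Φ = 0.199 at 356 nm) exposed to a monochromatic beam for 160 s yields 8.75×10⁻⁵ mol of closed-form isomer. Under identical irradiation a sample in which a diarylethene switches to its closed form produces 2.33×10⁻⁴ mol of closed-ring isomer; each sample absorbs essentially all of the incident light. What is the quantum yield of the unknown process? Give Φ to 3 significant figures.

Φ = 0.530

Photons absorbed by the actinometer: 8.75×10⁻⁵ / 0.199 = 4.397×10⁻⁴ mol.
Φ(unknown) = 2.33×10⁻⁴ / 4.397×10⁻⁴ = 0.530.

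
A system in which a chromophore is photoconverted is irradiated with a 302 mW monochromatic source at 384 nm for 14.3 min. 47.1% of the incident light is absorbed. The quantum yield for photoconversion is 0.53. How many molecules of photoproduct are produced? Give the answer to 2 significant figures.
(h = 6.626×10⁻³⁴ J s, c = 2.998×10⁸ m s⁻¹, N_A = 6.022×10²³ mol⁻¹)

Photon energy at 384 nm: hc/λ = (6.626×10⁻³⁴)(2.998×10⁸)/(384×10⁻⁹) = 5.173×10⁻¹⁹ J.
Energy delivered: (302 mW)(858 s) = 259.1 J.
Photons incident: 259.1 / 5.173×10⁻¹⁹ = 5.009×10²⁰, i.e. 5.009×10²⁰/6.022×10²³ = 8.318×10⁻⁴ mol.
Photons absorbed: 0.471 × 8.318×10⁻⁴ = 3.918×10⁻⁴ mol.
Product: Φ × n_abs = 0.53 × 3.918×10⁻⁴ = 2.077×10⁻⁴ mol.
As a count: 2.077×10⁻⁴ × 6.022×10²³ = 1.3×10²⁰.

1.3×10²⁰ molecules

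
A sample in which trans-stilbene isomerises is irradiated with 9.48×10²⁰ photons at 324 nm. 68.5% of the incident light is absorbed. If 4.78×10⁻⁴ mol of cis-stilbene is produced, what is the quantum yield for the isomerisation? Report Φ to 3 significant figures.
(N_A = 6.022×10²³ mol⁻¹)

Φ = 0.443

Moles of photons: 9.48×10²⁰ / 6.022×10²³ = 0.001574 mol.
Photons absorbed: 0.685 × 0.001574 = 0.001078 mol.
Φ = 4.78×10⁻⁴ mol / 0.001078 mol photons = 0.443.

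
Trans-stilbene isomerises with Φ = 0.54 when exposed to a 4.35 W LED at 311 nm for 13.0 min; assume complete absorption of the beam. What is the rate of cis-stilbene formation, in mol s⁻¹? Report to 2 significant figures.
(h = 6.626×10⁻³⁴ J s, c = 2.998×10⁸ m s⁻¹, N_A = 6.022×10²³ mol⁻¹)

6.1×10⁻⁶ mol s⁻¹

Photon energy at 311 nm: hc/λ = (6.626×10⁻³⁴)(2.998×10⁸)/(311×10⁻⁹) = 6.387×10⁻¹⁹ J.
Energy delivered: (4.35 W)(780 s) = 3393 J.
Photons incident: 3393 / 6.387×10⁻¹⁹ = 5.312×10²¹, i.e. 5.312×10²¹/6.022×10²³ = 0.008821 mol.
Product formed: 0.54 × 0.008821 = 0.004763 mol.
Rate: 0.004763 / 780 s = 6.1×10⁻⁶ mol s⁻¹.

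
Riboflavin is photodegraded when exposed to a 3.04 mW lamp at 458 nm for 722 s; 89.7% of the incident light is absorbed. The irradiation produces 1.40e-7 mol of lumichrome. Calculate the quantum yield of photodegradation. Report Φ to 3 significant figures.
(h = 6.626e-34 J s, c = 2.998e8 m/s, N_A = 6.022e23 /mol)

Φ = 0.0186

Photon energy at 458 nm: hc/λ = (6.626e-34)(2.998e8)/(458e-9) = 4.337e-19 J.
Energy delivered: (3.04 mW)(722 s) = 2.195 J.
Photons incident: 2.195 / 4.337e-19 = 5.061e18, i.e. 5.061e18/6.022e23 = 8.404e-6 mol.
Photons absorbed: 0.897 × 8.404e-6 = 7.538e-6 mol.
Φ = 1.40e-7 mol / 7.538e-6 mol photons = 0.0186.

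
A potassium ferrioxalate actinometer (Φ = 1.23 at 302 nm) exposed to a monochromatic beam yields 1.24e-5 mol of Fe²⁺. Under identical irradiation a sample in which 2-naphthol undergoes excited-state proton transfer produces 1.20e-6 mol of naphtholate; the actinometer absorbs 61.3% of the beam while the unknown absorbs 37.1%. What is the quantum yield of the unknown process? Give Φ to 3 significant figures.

Photons absorbed by the actinometer: 1.24e-5 / 1.23 = 1.008e-5 mol.
Incident flux: 1.008e-5 / 0.613 = 1.644e-5 einstein.
Absorbed by unknown: 0.371 × 1.644e-5 = 6.099e-6 mol.
Φ(unknown) = 1.20e-6 / 6.099e-6 = 0.197.

Φ = 0.197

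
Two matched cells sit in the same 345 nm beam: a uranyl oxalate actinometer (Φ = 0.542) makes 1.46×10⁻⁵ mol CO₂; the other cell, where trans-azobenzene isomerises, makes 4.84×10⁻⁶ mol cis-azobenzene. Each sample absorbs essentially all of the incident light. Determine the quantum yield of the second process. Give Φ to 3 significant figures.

Photons absorbed by the actinometer: 1.46×10⁻⁵ / 0.542 = 2.694×10⁻⁵ mol.
Φ(unknown) = 4.84×10⁻⁶ / 2.694×10⁻⁵ = 0.180.

Φ = 0.180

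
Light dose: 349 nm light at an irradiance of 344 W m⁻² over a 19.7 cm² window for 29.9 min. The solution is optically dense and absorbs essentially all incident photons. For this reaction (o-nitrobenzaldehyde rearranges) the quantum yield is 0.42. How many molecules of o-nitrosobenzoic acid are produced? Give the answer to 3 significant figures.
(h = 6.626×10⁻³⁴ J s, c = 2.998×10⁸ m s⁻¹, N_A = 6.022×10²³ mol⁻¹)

8.97×10²⁰ molecules

Photon energy at 349 nm: hc/λ = (6.626×10⁻³⁴)(2.998×10⁸)/(349×10⁻⁹) = 5.692×10⁻¹⁹ J.
Energy delivered: (344 W m⁻²)(19.7×10⁻⁴ m²)(1794 s) = 1216 J.
Photons incident: 1216 / 5.692×10⁻¹⁹ = 2.136×10²¹, i.e. 2.136×10²¹/6.022×10²³ = 0.003547 mol.
Product: Φ × n_abs = 0.42 × 0.003547 = 0.001490 mol.
As a count: 0.001490 × 6.022×10²³ = 8.97×10²⁰.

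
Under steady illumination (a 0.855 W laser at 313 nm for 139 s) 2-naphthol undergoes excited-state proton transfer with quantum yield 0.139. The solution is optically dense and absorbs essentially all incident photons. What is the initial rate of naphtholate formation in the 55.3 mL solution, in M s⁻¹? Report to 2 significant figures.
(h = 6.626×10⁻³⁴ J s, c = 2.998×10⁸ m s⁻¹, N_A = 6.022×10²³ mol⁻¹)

5.6×10⁻⁶ M s⁻¹

Photon energy at 313 nm: hc/λ = (6.626×10⁻³⁴)(2.998×10⁸)/(313×10⁻⁹) = 6.347×10⁻¹⁹ J.
Energy delivered: (0.855 W)(139 s) = 118.8 J.
Photons incident: 118.8 / 6.347×10⁻¹⁹ = 1.872×10²⁰, i.e. 1.872×10²⁰/6.022×10²³ = 3.109×10⁻⁴ mol.
Product formed: 0.139 × 3.109×10⁻⁴ = 4.322×10⁻⁵ mol.
Rate: 4.322×10⁻⁵ mol / (139 s × 0.0553 L) = 5.6×10⁻⁶ M s⁻¹.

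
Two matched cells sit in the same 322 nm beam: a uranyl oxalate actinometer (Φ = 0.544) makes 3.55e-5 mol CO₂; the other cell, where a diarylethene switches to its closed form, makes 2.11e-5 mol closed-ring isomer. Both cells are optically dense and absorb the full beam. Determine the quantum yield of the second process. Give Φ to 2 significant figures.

Φ = 0.32

Photons absorbed by the actinometer: 3.55e-5 / 0.544 = 6.526e-5 mol.
Φ(unknown) = 2.11e-5 / 6.526e-5 = 0.32.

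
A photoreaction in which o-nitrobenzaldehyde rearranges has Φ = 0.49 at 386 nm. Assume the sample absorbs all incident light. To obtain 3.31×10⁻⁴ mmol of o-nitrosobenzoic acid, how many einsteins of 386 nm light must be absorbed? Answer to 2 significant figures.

Product: 3.31×10⁻⁴ mmol = 3.31×10⁻⁷ mol.
Photons that must be absorbed: 3.31×10⁻⁷ / 0.49 = 6.755×10⁻⁷ mol.

6.8×10⁻⁷ einstein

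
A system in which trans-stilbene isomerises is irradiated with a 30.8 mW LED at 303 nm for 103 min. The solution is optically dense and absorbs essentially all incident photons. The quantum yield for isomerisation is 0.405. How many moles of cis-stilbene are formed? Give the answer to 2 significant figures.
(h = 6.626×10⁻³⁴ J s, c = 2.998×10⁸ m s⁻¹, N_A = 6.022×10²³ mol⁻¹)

Photon energy at 303 nm: hc/λ = (6.626×10⁻³⁴)(2.998×10⁸)/(303×10⁻⁹) = 6.556×10⁻¹⁹ J.
Energy delivered: (30.8 mW)(6180 s) = 190.3 J.
Photons incident: 190.3 / 6.556×10⁻¹⁹ = 2.903×10²⁰, i.e. 2.903×10²⁰/6.022×10²³ = 4.821×10⁻⁴ mol.
Product: Φ × n_abs = 0.405 × 4.821×10⁻⁴ = 1.953×10⁻⁴ mol.

2.0×10⁻⁴ mol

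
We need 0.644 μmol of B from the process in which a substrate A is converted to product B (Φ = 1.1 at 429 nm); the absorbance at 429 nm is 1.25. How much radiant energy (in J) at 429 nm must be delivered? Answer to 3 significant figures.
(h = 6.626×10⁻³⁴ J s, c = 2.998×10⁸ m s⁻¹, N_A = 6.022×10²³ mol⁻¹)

Product: 0.644 μmol = 6.44×10⁻⁷ mol.
Photons that must be absorbed: 6.44×10⁻⁷ / 1.1 = 5.855×10⁻⁷ mol.
Fraction absorbed: 1 − 10^(−1.25) = 0.9438.
Incident photons needed: 5.855×10⁻⁷ / 0.9438 = 6.204×10⁻⁷ mol.
Photon energy: hc/λ = 4.630×10⁻¹⁹ J; per mole, 2.788×10⁵ J mol⁻¹.
Energy required: 6.204×10⁻⁷ × 2.788×10⁵ = 0.173 J.

0.173 J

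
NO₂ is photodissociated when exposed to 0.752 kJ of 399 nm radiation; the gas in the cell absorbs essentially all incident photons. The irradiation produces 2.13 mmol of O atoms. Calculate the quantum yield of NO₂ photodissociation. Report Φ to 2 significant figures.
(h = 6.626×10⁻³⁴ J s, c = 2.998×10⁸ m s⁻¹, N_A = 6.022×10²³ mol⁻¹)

Φ = 0.85

Product: 2.13 mmol = 0.00213 mol.
Photon energy at 399 nm: hc/λ = (6.626×10⁻³⁴)(2.998×10⁸)/(399×10⁻⁹) = 4.979×10⁻¹⁹ J.
Incident energy: 0.752 kJ = 752 J.
Photons incident: 752 / 4.979×10⁻¹⁹ = 1.510×10²¹, i.e. 1.510×10²¹/6.022×10²³ = 0.002507 mol.
Φ = 0.00213 mol / 0.002507 mol photons = 0.85.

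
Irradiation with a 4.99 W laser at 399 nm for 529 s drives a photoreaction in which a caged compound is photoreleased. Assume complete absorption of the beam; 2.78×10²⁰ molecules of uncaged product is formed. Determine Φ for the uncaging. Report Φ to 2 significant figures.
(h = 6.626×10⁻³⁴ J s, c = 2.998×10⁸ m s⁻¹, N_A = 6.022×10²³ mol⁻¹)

Φ = 0.052

Product: 2.78×10²⁰ / 6.022×10²³ = 4.616×10⁻⁴ mol.
Photon energy at 399 nm: hc/λ = (6.626×10⁻³⁴)(2.998×10⁸)/(399×10⁻⁹) = 4.979×10⁻¹⁹ J.
Energy delivered: (4.99 W)(529 s) = 2640 J.
Photons incident: 2640 / 4.979×10⁻¹⁹ = 5.302×10²¹, i.e. 5.302×10²¹/6.022×10²³ = 0.008804 mol.
Φ = 4.616×10⁻⁴ mol / 0.008804 mol photons = 0.052.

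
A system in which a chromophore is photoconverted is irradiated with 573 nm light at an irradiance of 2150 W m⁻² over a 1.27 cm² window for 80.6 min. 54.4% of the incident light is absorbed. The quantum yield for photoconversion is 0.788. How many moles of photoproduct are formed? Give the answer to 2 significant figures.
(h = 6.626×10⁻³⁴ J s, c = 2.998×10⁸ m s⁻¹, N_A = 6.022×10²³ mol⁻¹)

Photon energy at 573 nm: hc/λ = (6.626×10⁻³⁴)(2.998×10⁸)/(573×10⁻⁹) = 3.467×10⁻¹⁹ J.
Energy delivered: (2150 W m⁻²)(1.27×10⁻⁴ m²)(4836 s) = 1320 J.
Photons incident: 1320 / 3.467×10⁻¹⁹ = 3.807×10²¹, i.e. 3.807×10²¹/6.022×10²³ = 0.006322 mol.
Photons absorbed: 0.544 × 0.006322 = 0.003439 mol.
Product: Φ × n_abs = 0.788 × 0.003439 = 0.002710 mol.

0.0027 mol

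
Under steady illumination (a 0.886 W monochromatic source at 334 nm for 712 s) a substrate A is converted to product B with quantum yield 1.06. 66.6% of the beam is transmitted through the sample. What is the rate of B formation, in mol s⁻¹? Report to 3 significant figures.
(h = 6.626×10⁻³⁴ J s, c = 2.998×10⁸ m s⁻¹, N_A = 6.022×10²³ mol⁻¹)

8.76×10⁻⁷ mol s⁻¹

Photon energy at 334 nm: hc/λ = (6.626×10⁻³⁴)(2.998×10⁸)/(334×10⁻⁹) = 5.948×10⁻¹⁹ J.
Energy delivered: (0.886 W)(712 s) = 630.8 J.
Photons incident: 630.8 / 5.948×10⁻¹⁹ = 1.061×10²¹, i.e. 1.061×10²¹/6.022×10²³ = 0.001762 mol.
Fraction absorbed: 1 − 66.6/100 = 0.3340.
Photons absorbed: 0.3340 × 0.001762 = 5.885×10⁻⁴ mol.
Product formed: 1.06 × 5.885×10⁻⁴ = 6.238×10⁻⁴ mol.
Rate: 6.238×10⁻⁴ / 712 s = 8.76×10⁻⁷ mol s⁻¹.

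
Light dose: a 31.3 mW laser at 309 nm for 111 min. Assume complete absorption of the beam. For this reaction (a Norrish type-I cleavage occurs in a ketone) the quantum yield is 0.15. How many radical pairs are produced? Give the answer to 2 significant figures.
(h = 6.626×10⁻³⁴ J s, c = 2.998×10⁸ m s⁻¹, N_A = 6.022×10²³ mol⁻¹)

Photon energy at 309 nm: hc/λ = (6.626×10⁻³⁴)(2.998×10⁸)/(309×10⁻⁹) = 6.429×10⁻¹⁹ J.
Energy delivered: (31.3 mW)(6660 s) = 208.5 J.
Photons incident: 208.5 / 6.429×10⁻¹⁹ = 3.243×10²⁰, i.e. 3.243×10²⁰/6.022×10²³ = 5.385×10⁻⁴ mol.
Product: Φ × n_abs = 0.15 × 5.385×10⁻⁴ = 8.078×10⁻⁵ mol.
As a count: 8.078×10⁻⁵ × 6.022×10²³ = 4.9×10¹⁹.

4.9×10¹⁹ radical pairs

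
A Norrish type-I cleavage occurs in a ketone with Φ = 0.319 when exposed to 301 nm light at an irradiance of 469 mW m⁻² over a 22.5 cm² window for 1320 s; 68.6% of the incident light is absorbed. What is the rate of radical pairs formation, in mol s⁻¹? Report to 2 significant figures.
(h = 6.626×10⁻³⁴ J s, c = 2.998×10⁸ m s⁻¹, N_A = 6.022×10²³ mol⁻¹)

5.8×10⁻¹⁰ mol s⁻¹

Photon energy at 301 nm: hc/λ = (6.626×10⁻³⁴)(2.998×10⁸)/(301×10⁻⁹) = 6.600×10⁻¹⁹ J.
Energy delivered: (469 mW m⁻²)(22.5×10⁻⁴ m²)(1320 s) = 1.393 J.
Photons incident: 1.393 / 6.600×10⁻¹⁹ = 2.111×10¹⁸, i.e. 2.111×10¹⁸/6.022×10²³ = 3.505×10⁻⁶ mol.
Photons absorbed: 0.686 × 3.505×10⁻⁶ = 2.404×10⁻⁶ mol.
Product formed: 0.319 × 2.404×10⁻⁶ = 7.669×10⁻⁷ mol.
Rate: 7.669×10⁻⁷ / 1320 s = 5.8×10⁻¹⁰ mol s⁻¹.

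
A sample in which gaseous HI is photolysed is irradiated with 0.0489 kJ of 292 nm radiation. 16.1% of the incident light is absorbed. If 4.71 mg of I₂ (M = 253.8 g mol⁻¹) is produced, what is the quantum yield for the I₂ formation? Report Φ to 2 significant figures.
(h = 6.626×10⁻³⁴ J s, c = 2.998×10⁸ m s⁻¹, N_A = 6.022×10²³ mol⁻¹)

Φ = 0.97

Product: 4.71 mg / 253.8 g mol⁻¹ = 1.856×10⁻⁵ mol.
Photon energy at 292 nm: hc/λ = (6.626×10⁻³⁴)(2.998×10⁸)/(292×10⁻⁹) = 6.803×10⁻¹⁹ J.
Incident energy: 0.0489 kJ = 48.9 J.
Photons incident: 48.9 / 6.803×10⁻¹⁹ = 7.188×10¹⁹, i.e. 7.188×10¹⁹/6.022×10²³ = 1.194×10⁻⁴ mol.
Photons absorbed: 0.161 × 1.194×10⁻⁴ = 1.922×10⁻⁵ mol.
Φ = 1.856×10⁻⁵ mol / 1.922×10⁻⁵ mol photons = 0.97.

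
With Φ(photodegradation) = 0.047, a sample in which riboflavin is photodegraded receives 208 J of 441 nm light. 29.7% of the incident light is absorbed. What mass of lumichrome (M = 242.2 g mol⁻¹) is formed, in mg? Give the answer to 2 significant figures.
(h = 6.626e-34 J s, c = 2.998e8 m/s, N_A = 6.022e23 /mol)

Photon energy at 441 nm: hc/λ = (6.626e-34)(2.998e8)/(441e-9) = 4.504e-19 J.
Photons incident: 208 / 4.504e-19 = 4.618e20, i.e. 4.618e20/6.022e23 = 7.669e-4 mol.
Photons absorbed: 0.297 × 7.669e-4 = 2.278e-4 mol.
Product: Φ × n_abs = 0.047 × 2.278e-4 = 1.071e-5 mol.
Mass: 1.071e-5 × 242.2 = 0.002594 g = 2.6 mg.

2.6 mg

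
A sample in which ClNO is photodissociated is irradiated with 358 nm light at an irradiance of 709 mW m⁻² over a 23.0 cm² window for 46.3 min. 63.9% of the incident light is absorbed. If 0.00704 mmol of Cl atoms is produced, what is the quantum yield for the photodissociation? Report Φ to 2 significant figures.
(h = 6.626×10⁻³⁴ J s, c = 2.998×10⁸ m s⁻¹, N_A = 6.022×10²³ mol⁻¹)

Φ = 0.81

Product: 0.00704 mmol = 7.04×10⁻⁶ mol.
Photon energy at 358 nm: hc/λ = (6.626×10⁻³⁴)(2.998×10⁸)/(358×10⁻⁹) = 5.549×10⁻¹⁹ J.
Energy delivered: (709 mW m⁻²)(23.0×10⁻⁴ m²)(2778 s) = 4.530 J.
Photons incident: 4.530 / 5.549×10⁻¹⁹ = 8.164×10¹⁸, i.e. 8.164×10¹⁸/6.022×10²³ = 1.356×10⁻⁵ mol.
Photons absorbed: 0.639 × 1.356×10⁻⁵ = 8.665×10⁻⁶ mol.
Φ = 7.04×10⁻⁶ mol / 8.665×10⁻⁶ mol photons = 0.81.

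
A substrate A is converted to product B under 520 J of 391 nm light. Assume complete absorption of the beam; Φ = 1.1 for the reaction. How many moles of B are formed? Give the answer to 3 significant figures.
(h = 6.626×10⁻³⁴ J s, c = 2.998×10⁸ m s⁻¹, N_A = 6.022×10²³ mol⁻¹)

Photon energy at 391 nm: hc/λ = (6.626×10⁻³⁴)(2.998×10⁸)/(391×10⁻⁹) = 5.080×10⁻¹⁹ J.
Photons incident: 520 / 5.080×10⁻¹⁹ = 1.024×10²¹, i.e. 1.024×10²¹/6.022×10²³ = 0.001700 mol.
Product: Φ × n_abs = 1.1 × 0.001700 = 0.001870 mol.

0.00187 mol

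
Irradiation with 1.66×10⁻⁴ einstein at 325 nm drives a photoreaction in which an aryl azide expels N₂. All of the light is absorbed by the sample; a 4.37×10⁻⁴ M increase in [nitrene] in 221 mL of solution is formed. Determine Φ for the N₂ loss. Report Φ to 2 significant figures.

Φ = 0.58

Product: (4.37×10⁻⁴ M)(0.221 L) = 9.658×10⁻⁵ mol.
Φ = 9.658×10⁻⁵ mol / 1.66×10⁻⁴ mol photons = 0.58.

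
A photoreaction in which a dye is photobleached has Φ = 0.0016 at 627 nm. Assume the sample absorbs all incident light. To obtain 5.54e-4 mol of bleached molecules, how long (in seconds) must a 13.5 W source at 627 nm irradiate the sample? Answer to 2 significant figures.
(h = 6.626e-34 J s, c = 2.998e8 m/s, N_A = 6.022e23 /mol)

Photons that must be absorbed: 5.54e-4 / 0.0016 = 0.3463 mol.
Photon energy: hc/λ = 3.168e-19 J; per mole, 1.908e5 J mol⁻¹.
Energy required: 0.3463 × 1.908e5 = 6.607e4 J.
Time: 6.607e4 J / 13.5 W = 4900 s.

t ≈ 4900 s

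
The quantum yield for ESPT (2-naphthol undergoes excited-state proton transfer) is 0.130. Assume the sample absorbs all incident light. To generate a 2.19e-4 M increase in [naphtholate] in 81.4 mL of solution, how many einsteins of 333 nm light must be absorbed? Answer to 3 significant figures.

Product: (2.19e-4 M)(0.0814 L) = 1.783e-5 mol.
Photons that must be absorbed: 1.783e-5 / 0.130 = 1.372e-4 mol.

1.37e-4 einstein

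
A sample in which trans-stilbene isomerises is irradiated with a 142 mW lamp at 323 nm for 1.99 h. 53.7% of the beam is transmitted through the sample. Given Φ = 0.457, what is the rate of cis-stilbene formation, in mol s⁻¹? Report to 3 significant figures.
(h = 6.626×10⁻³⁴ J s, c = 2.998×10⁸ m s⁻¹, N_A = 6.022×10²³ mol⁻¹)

8.11×10⁻⁸ mol s⁻¹

Photon energy at 323 nm: hc/λ = (6.626×10⁻³⁴)(2.998×10⁸)/(323×10⁻⁹) = 6.150×10⁻¹⁹ J.
Energy delivered: (142 mW)(7164 s) = 1017 J.
Photons incident: 1017 / 6.150×10⁻¹⁹ = 1.654×10²¹, i.e. 1.654×10²¹/6.022×10²³ = 0.002747 mol.
Fraction absorbed: 1 − 53.7/100 = 0.4630.
Photons absorbed: 0.4630 × 0.002747 = 0.001272 mol.
Product formed: 0.457 × 0.001272 = 5.813×10⁻⁴ mol.
Rate: 5.813×10⁻⁴ / 7164 s = 8.11×10⁻⁸ mol s⁻¹.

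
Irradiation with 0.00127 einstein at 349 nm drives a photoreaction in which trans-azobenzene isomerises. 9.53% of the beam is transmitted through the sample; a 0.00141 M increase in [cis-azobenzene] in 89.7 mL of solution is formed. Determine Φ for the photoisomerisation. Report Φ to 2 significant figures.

Φ = 0.11

Product: (0.00141 M)(0.0897 L) = 1.265e-4 mol.
Fraction absorbed: 1 − 9.53/100 = 0.9047.
Photons absorbed: 0.9047 × 0.00127 = 0.001149 mol.
Φ = 1.265e-4 mol / 0.001149 mol photons = 0.11.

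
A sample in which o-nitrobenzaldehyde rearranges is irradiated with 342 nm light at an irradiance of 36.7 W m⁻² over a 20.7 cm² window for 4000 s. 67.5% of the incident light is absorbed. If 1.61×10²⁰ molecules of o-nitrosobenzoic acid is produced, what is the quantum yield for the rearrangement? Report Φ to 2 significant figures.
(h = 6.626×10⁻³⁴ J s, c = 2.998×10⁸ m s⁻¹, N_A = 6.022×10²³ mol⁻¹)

Product: 1.61×10²⁰ / 6.022×10²³ = 2.674×10⁻⁴ mol.
Photon energy at 342 nm: hc/λ = (6.626×10⁻³⁴)(2.998×10⁸)/(342×10⁻⁹) = 5.808×10⁻¹⁹ J.
Energy delivered: (36.7 W m⁻²)(20.7×10⁻⁴ m²)(4000 s) = 303.9 J.
Photons incident: 303.9 / 5.808×10⁻¹⁹ = 5.232×10²⁰, i.e. 5.232×10²⁰/6.022×10²³ = 8.688×10⁻⁴ mol.
Photons absorbed: 0.675 × 8.688×10⁻⁴ = 5.864×10⁻⁴ mol.
Φ = 2.674×10⁻⁴ mol / 5.864×10⁻⁴ mol photons = 0.46.

Φ = 0.46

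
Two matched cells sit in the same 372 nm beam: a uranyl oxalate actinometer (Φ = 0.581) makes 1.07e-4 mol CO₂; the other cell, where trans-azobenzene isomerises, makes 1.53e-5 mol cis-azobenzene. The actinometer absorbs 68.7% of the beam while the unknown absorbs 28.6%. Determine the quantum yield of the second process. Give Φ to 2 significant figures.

Photons absorbed by the actinometer: 1.07e-4 / 0.581 = 1.842e-4 mol.
Incident flux: 1.842e-4 / 0.687 = 2.681e-4 einstein.
Absorbed by unknown: 0.286 × 2.681e-4 = 7.668e-5 mol.
Φ(unknown) = 1.53e-5 / 7.668e-5 = 0.20.

Φ = 0.20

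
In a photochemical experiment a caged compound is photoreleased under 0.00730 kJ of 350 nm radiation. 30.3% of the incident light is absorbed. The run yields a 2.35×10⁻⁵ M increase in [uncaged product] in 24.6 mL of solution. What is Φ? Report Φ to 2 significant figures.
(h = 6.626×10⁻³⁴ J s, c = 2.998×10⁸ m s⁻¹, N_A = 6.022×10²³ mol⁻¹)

Φ = 0.089

Product: (2.35×10⁻⁵ M)(0.0246 L) = 5.781×10⁻⁷ mol.
Photon energy at 350 nm: hc/λ = (6.626×10⁻³⁴)(2.998×10⁸)/(350×10⁻⁹) = 5.676×10⁻¹⁹ J.
Incident energy: 0.00730 kJ = 7.30 J.
Photons incident: 7.30 / 5.676×10⁻¹⁹ = 1.286×10¹⁹, i.e. 1.286×10¹⁹/6.022×10²³ = 2.136×10⁻⁵ mol.
Photons absorbed: 0.303 × 2.136×10⁻⁵ = 6.472×10⁻⁶ mol.
Φ = 5.781×10⁻⁷ mol / 6.472×10⁻⁶ mol photons = 0.089.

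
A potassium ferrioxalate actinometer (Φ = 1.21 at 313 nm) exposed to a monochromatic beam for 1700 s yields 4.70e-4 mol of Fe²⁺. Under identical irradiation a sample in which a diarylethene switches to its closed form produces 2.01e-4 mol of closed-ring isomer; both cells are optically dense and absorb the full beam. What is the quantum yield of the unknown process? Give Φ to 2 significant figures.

Photons absorbed by the actinometer: 4.70e-4 / 1.21 = 3.884e-4 mol.
Φ(unknown) = 2.01e-4 / 3.884e-4 = 0.52.

Φ = 0.52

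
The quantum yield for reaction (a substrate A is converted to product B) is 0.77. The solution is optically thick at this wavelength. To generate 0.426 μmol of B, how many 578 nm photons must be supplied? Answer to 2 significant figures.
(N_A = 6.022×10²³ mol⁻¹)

Product: 0.426 μmol = 4.26×10⁻⁷ mol.
Photons that must be absorbed: 4.26×10⁻⁷ / 0.77 = 5.532×10⁻⁷ mol.
Photon count: 5.532×10⁻⁷ × 6.022×10²³ = 3.3×10¹⁷.

3.3×10¹⁷ photons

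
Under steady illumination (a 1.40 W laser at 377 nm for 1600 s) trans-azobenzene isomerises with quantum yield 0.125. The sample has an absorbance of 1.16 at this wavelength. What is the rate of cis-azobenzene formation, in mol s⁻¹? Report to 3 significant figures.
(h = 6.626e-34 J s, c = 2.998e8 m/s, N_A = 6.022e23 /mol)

Photon energy at 377 nm: hc/λ = (6.626e-34)(2.998e8)/(377e-9) = 5.269e-19 J.
Energy delivered: (1.40 W)(1600 s) = 2240 J.
Photons incident: 2240 / 5.269e-19 = 4.251e21, i.e. 4.251e21/6.022e23 = 0.007059 mol.
Fraction absorbed: 1 − 10^(−1.16) = 0.9308.
Photons absorbed: 0.9308 × 0.007059 = 0.006571 mol.
Product formed: 0.125 × 0.006571 = 8.214e-4 mol.
Rate: 8.214e-4 / 1600 s = 5.13e-7 mol s⁻¹.

5.13e-7 mol s⁻¹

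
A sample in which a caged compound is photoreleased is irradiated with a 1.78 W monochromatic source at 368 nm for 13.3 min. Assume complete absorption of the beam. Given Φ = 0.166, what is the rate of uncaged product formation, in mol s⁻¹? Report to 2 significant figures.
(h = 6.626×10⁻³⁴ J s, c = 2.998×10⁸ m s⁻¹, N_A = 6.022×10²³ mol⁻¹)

9.1×10⁻⁷ mol s⁻¹

Photon energy at 368 nm: hc/λ = (6.626×10⁻³⁴)(2.998×10⁸)/(368×10⁻⁹) = 5.398×10⁻¹⁹ J.
Energy delivered: (1.78 W)(798 s) = 1420 J.
Photons incident: 1420 / 5.398×10⁻¹⁹ = 2.631×10²¹, i.e. 2.631×10²¹/6.022×10²³ = 0.004369 mol.
Product formed: 0.166 × 0.004369 = 7.253×10⁻⁴ mol.
Rate: 7.253×10⁻⁴ / 798 s = 9.1×10⁻⁷ mol s⁻¹.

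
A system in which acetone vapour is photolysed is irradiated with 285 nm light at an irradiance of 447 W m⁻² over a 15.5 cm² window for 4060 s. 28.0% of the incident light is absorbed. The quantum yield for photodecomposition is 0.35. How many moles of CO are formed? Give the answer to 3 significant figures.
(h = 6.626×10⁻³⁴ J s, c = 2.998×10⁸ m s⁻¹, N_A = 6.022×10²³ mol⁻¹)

Photon energy at 285 nm: hc/λ = (6.626×10⁻³⁴)(2.998×10⁸)/(285×10⁻⁹) = 6.970×10⁻¹⁹ J.
Energy delivered: (447 W m⁻²)(15.5×10⁻⁴ m²)(4060 s) = 2813 J.
Photons incident: 2813 / 6.970×10⁻¹⁹ = 4.036×10²¹, i.e. 4.036×10²¹/6.022×10²³ = 0.006702 mol.
Photons absorbed: 0.280 × 0.006702 = 0.001877 mol.
Product: Φ × n_abs = 0.35 × 0.001877 = 6.570×10⁻⁴ mol.

6.57×10⁻⁴ mol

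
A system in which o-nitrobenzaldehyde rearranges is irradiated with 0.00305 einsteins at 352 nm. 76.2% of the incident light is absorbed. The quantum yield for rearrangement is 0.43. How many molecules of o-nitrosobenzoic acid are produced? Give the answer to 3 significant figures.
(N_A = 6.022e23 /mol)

Photons absorbed: 0.762 × 0.00305 = 0.002324 mol.
Product: Φ × n_abs = 0.43 × 0.002324 = 9.993e-4 mol.
As a count: 9.993e-4 × 6.022e23 = 6.02e20.

6.02e20 molecules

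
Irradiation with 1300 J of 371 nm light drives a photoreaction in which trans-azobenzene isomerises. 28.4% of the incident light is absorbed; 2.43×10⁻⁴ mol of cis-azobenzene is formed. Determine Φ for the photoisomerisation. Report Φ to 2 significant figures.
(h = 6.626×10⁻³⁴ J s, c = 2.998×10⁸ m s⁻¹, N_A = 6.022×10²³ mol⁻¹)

Photon energy at 371 nm: hc/λ = (6.626×10⁻³⁴)(2.998×10⁸)/(371×10⁻⁹) = 5.354×10⁻¹⁹ J.
Photons incident: 1300 / 5.354×10⁻¹⁹ = 2.428×10²¹, i.e. 2.428×10²¹/6.022×10²³ = 0.004032 mol.
Photons absorbed: 0.284 × 0.004032 = 0.001145 mol.
Φ = 2.43×10⁻⁴ mol / 0.001145 mol photons = 0.21.

Φ = 0.21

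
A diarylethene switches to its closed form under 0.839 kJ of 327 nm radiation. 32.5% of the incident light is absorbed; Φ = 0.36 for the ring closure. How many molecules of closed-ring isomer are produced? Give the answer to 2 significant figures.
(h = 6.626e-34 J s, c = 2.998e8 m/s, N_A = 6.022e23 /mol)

Photon energy at 327 nm: hc/λ = (6.626e-34)(2.998e8)/(327e-9) = 6.075e-19 J.
Incident energy: 0.839 kJ = 839 J.
Photons incident: 839 / 6.075e-19 = 1.381e21, i.e. 1.381e21/6.022e23 = 0.002293 mol.
Photons absorbed: 0.325 × 0.002293 = 7.452e-4 mol.
Product: Φ × n_abs = 0.36 × 7.452e-4 = 2.683e-4 mol.
As a count: 2.683e-4 × 6.022e23 = 1.6e20.

1.6e20 molecules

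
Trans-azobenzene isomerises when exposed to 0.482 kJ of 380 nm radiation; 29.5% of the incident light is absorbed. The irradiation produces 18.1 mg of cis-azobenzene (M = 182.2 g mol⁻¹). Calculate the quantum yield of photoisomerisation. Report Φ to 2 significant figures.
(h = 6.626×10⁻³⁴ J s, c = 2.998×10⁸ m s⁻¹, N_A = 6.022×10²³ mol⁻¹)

Product: 18.1 mg / 182.2 g mol⁻¹ = 9.934×10⁻⁵ mol.
Photon energy at 380 nm: hc/λ = (6.626×10⁻³⁴)(2.998×10⁸)/(380×10⁻⁹) = 5.228×10⁻¹⁹ J.
Incident energy: 0.482 kJ = 482 J.
Photons incident: 482 / 5.228×10⁻¹⁹ = 9.220×10²⁰, i.e. 9.220×10²⁰/6.022×10²³ = 0.001531 mol.
Photons absorbed: 0.295 × 0.001531 = 4.516×10⁻⁴ mol.
Φ = 9.934×10⁻⁵ mol / 4.516×10⁻⁴ mol photons = 0.22.

Φ = 0.22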